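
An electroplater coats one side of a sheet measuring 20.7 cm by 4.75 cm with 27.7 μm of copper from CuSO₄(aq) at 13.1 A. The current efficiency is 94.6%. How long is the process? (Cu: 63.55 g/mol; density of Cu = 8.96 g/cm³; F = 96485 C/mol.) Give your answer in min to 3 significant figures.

9.97 min

Plated area = 20.7 × 4.75 = 98.33 cm²
Volume = 98.33 × 27.7×10⁻⁴ cm = 0.2724 cm³
m(Cu) = 0.2724 × 8.96 = 2.441 g
n(Cu) = 2.441 / 63.55 = 0.03841 mol; n(e⁻) = 2 × 0.03841 = 0.07682 mol
Q = 0.07682 × 96485 / 0.946 = 7835 C
t = 7835 / 13.1 = 598.1 s = 9.97 min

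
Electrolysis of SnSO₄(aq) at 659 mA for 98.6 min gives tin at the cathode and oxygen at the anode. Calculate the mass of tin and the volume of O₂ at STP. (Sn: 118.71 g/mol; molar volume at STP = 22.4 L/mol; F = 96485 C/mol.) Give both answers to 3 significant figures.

Q = 0.659 × 5916 = 3899 C; n(e⁻) = 3899 / 96485 = 0.04041 mol
Cathode: Sn²⁺ + 2e⁻ → Sn → n(Sn) = 0.04041/2 = 0.02021 mol → 2.40 g
Anode: 2H₂O → O₂ + 4H⁺ + 4e⁻ → n(O₂) = 0.04041/4 = 0.01010 mol → 0.226 L

2.40 g Sn; 0.226 L O₂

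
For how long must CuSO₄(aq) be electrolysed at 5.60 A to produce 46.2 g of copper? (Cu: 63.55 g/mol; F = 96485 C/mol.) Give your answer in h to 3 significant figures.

6.96 h

n(Cu) = 46.2 / 63.55 = 0.7270 mol
Cu²⁺ + 2e⁻ → Cu, so n(e⁻) = 2 × 0.7270 = 1.454 mol
Q = 1.454 × 96485 = 1.403×10^5 C
t = Q / I = 1.403×10^5 / 5.60 = 25050 s = 6.96 h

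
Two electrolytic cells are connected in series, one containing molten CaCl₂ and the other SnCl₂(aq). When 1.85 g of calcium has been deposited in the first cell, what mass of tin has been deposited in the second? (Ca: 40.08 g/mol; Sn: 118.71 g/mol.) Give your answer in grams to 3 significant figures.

n(Ca) = 1.85 / 40.08 = 0.04616 mol
Ca²⁺ + 2e⁻ → Ca, so n(e⁻) = 2 × 0.04616 = 0.09232 mol
Since the cells are in series, n(e⁻) in the Sn cell is also 0.09232 mol.
Sn²⁺ + 2e⁻ → Sn, so n(Sn) = 0.09232 / 2 = 0.04616 mol
m(Sn) = 0.04616 × 118.71 = 5.48 g

5.48 g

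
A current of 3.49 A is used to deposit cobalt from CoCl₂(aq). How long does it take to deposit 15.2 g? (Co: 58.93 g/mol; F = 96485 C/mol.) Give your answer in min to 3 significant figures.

238 min

n(Co) = 15.2 / 58.93 = 0.2579 mol
Co²⁺ + 2e⁻ → Co, so n(e⁻) = 2 × 0.2579 = 0.5158 mol
Q = 0.5158 × 96485 = 49770 C
t = Q / I = 49770 / 3.49 = 14260 s = 238 min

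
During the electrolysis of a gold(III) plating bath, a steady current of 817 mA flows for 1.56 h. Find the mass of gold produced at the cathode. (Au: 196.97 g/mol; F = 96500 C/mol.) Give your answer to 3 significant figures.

Charge passed = 0.817 × 5616 = 4588 C
n(e⁻) = Q/F = 4588/96500 = 0.04754 mol
Au³⁺ + 3e⁻ → Au, so n(Au) = 0.04754 / 3 = 0.01585 mol
m = 0.01585 × 196.97 = 3.12 g

3.12 g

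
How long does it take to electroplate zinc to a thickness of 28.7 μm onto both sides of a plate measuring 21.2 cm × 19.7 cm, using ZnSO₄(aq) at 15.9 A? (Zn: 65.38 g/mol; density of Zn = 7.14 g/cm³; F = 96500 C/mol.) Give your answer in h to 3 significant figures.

0.883 h

Plated area = 2 × 21.2 × 19.7 = 835.3 cm²
Volume = 835.3 × 28.7×10⁻⁴ cm = 2.397 cm³
m(Zn) = 2.397 × 7.14 = 17.11 g
n(Zn) = 17.11 / 65.38 = 0.2617 mol; n(e⁻) = 2 × 0.2617 = 0.5234 mol
Q = 0.5234 × 96500 = 50510 C
t = 50510 / 15.9 = 3177 s = 0.883 h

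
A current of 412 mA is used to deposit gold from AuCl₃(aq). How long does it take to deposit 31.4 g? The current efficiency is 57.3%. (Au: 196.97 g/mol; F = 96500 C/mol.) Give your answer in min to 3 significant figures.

n(Au) = 31.4 / 196.97 = 0.1594 mol
Au³⁺ + 3e⁻ → Au, so n(e⁻) = 3 × 0.1594 = 0.4782 mol
Q = 0.4782 × 96500 / 0.573 = 80530 C
t = Q / I = 80530 / 0.412 = 1.955×10^5 s = 3260 min

3260 min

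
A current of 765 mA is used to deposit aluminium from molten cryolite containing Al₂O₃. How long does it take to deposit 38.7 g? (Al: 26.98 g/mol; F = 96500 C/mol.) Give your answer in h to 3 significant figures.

151 h

n(Al) = 38.7 / 26.98 = 1.434 mol
Al³⁺ + 3e⁻ → Al, so n(e⁻) = 3 × 1.434 = 4.302 mol
Q = 4.302 × 96500 = 4.151×10^5 C
t = Q / I = 4.151×10^5 / 0.765 = 5.426×10^5 s = 151 h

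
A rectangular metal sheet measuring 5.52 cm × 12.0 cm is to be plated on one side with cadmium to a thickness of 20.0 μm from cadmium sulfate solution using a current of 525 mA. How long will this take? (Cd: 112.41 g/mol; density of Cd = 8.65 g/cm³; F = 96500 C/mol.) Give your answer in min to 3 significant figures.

62.5 min

Plated area = 5.52 × 12.0 = 66.24 cm²
Volume = 66.24 × 20.0×10⁻⁴ cm = 0.1325 cm³
m(Cd) = 0.1325 × 8.65 = 1.146 g
n(Cd) = 1.146 / 112.41 = 0.01019 mol; n(e⁻) = 2 × 0.01019 = 0.02038 mol
Q = 0.02038 × 96500 = 1967 C
t = 1967 / 0.525 = 3747 s = 62.5 min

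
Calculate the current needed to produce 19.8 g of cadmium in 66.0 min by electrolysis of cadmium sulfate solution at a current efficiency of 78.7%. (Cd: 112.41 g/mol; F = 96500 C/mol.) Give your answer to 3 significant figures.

n(Cd) = 19.8 / 112.41 = 0.1761 mol
Cd²⁺ + 2e⁻ → Cd, so n(e⁻) = 2 × 0.1761 = 0.3522 mol
Q = 0.3522 × 96500 / 0.787 = 43190 C
I = Q / t = 43190 / 3960 s = 10.9 A

10.9 A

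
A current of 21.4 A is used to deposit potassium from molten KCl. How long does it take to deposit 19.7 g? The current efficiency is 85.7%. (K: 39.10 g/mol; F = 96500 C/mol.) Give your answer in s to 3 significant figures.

2650 s

n(K) = 19.7 / 39.10 = 0.5038 mol
K⁺ + e⁻ → K, so n(e⁻) = 0.5038 mol
Q = 0.5038 × 96500 / 0.857 = 56730 C
t = Q / I = 56730 / 21.4 = 2651 s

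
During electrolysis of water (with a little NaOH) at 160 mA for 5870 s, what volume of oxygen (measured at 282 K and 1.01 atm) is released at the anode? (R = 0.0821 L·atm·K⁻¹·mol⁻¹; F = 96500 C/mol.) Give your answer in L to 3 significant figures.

Q = 0.160 A × 5870 s = 939.2 C
n(e⁻) = Q/F = 939.2/96500 = 0.009733 mol
2H₂O → O₂ + 4H⁺ + 4e⁻, so n(O₂) = 0.009733 / 4 = 0.002433 mol
V = nRT/P = 0.002433 × 0.0821 × 282 / 1.01 = 0.05577 L

0.0558 L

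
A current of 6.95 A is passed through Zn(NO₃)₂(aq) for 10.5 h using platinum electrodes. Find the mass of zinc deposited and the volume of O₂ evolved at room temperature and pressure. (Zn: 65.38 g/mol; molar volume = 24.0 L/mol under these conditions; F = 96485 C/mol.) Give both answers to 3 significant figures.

89.0 g Zn; 16.3 L O₂

Q = 6.95 × 37800 = 2.627×10^5 C; n(e⁻) = 2.627×10^5 / 96485 = 2.723 mol
Cathode: Zn²⁺ + 2e⁻ → Zn → n(Zn) = 2.723/2 = 1.362 mol → 89.0 g
Anode: 2H₂O → O₂ + 4H⁺ + 4e⁻ → n(O₂) = 2.723/4 = 0.6808 mol → 16.3 L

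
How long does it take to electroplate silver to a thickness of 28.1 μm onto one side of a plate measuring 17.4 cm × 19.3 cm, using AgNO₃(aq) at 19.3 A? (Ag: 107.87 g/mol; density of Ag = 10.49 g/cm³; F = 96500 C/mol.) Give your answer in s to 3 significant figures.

Plated area = 17.4 × 19.3 = 335.8 cm²
Volume = 335.8 × 28.1×10⁻⁴ cm = 0.9436 cm³
m(Ag) = 0.9436 × 10.49 = 9.898 g
n(Ag) = 9.898 / 107.87 = 0.09176 mol; n(e⁻) = 0.09176 mol
Q = 0.09176 × 96500 = 8855 C
t = 8855 / 19.3 = 458.8 s

459 s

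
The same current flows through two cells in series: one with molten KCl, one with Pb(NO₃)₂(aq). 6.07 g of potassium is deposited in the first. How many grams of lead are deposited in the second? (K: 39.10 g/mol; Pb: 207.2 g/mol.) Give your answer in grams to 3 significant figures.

16.1 g

n(K) = 6.07 / 39.10 = 0.1552 mol
K⁺ + e⁻ → K, so n(e⁻) = 0.1552 mol
In series, the same 0.1552 mol of electrons flows through the second cell.
Pb²⁺ + 2e⁻ → Pb, so n(Pb) = 0.1552 / 2 = 0.07760 mol
m(Pb) = 0.07760 × 207.2 = 16.1 g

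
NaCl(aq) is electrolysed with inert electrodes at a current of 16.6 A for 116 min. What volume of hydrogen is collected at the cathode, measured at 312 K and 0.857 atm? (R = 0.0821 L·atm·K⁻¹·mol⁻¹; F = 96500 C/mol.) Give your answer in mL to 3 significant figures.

Q = 16.6 A × 6960 s = 1.155×10^5 C
Moles of electrons = 1.155×10^5 / 96500 = 1.197 mol
2H⁺ + 2e⁻ → H₂, so n(H₂) = 1.197 / 2 = 0.5985 mol
V = nRT/P = 0.5985 × 0.0821 × 312 / 0.857 = 17.89 L
= 17900 mL

17900 mL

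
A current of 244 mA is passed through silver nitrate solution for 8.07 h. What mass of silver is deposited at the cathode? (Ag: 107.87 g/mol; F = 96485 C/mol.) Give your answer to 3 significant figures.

7.93 g

Charge passed = 0.244 × 29052 = 7089 C
n(e⁻) = Q/F = 7089/96485 = 0.07347 mol
Ag⁺ + e⁻ → Ag, so n(Ag) = 0.07347 mol
m = 0.07347 × 107.87 = 7.93 g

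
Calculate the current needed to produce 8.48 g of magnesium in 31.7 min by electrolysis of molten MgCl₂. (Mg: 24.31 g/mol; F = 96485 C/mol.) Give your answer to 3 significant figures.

n(Mg) = 8.48 / 24.31 = 0.3488 mol
Mg²⁺ + 2e⁻ → Mg, so n(e⁻) = 2 × 0.3488 = 0.6976 mol
Q = 0.6976 × 96485 = 67310 C
I = Q / t = 67310 / 1902 s = 35.4 A

35.4 A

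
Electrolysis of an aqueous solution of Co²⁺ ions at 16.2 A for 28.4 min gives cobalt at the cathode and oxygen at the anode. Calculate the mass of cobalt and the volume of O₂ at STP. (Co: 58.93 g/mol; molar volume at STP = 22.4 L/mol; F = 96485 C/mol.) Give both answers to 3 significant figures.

8.43 g Co; 1.60 L O₂

Q = 16.2 × 1704 = 27600 C; n(e⁻) = 27600 / 96485 = 0.2861 mol
Cathode: Co²⁺ + 2e⁻ → Co → n(Co) = 0.2861/2 = 0.1431 mol → 8.43 g
Anode: 2H₂O → O₂ + 4H⁺ + 4e⁻ → n(O₂) = 0.2861/4 = 0.07153 mol → 1.60 L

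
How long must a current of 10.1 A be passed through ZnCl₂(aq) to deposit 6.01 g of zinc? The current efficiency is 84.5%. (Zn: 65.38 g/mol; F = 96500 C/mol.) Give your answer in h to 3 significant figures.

n(Zn) = 6.01 / 65.38 = 0.09192 mol
Zn²⁺ + 2e⁻ → Zn, so n(e⁻) = 2 × 0.09192 = 0.1838 mol
Q = 0.1838 × 96500 / 0.845 = 20990 C
t = Q / I = 20990 / 10.1 = 2078 s = 0.577 h

0.577 h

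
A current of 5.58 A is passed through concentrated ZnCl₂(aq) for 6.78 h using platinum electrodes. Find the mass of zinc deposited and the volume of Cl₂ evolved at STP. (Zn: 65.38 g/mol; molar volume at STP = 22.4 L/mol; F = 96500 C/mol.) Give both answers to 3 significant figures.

46.1 g Zn; 15.8 L Cl₂

Q = 5.58 × 24408 = 1.362×10^5 C; n(e⁻) = 1.362×10^5 / 96500 = 1.411 mol
Cathode: Zn²⁺ + 2e⁻ → Zn → n(Zn) = 1.411/2 = 0.7055 mol → 46.1 g
Anode: 2Cl⁻ → Cl₂ + 2e⁻ → n(Cl₂) = 1.411/2 = 0.7055 mol → 15.8 L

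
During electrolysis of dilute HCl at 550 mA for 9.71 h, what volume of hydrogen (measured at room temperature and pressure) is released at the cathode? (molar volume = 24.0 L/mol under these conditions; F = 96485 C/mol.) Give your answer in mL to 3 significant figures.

2390 mL

Q = It = 0.550 × 34956 = 19230 C
n(e⁻) = 19230 / 96485 = 0.1993 mol
2H⁺ + 2e⁻ → H₂, so n(H₂) = 0.1993 / 2 = 0.09965 mol
V = 0.09965 × 24.0 = 2.392 L
= 2390 mL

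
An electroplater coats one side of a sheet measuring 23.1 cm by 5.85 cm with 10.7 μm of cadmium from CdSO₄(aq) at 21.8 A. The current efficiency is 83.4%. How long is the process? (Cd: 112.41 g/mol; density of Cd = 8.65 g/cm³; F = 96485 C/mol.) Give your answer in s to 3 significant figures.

118 s

Plated area = 23.1 × 5.85 = 135.1 cm²
Volume = 135.1 × 10.7×10⁻⁴ cm = 0.1446 cm³
m(Cd) = 0.1446 × 8.65 = 1.251 g
n(Cd) = 1.251 / 112.41 = 0.01113 mol; n(e⁻) = 2 × 0.01113 = 0.02226 mol
Q = 0.02226 × 96485 / 0.834 = 2575 C
t = 2575 / 21.8 = 118.1 s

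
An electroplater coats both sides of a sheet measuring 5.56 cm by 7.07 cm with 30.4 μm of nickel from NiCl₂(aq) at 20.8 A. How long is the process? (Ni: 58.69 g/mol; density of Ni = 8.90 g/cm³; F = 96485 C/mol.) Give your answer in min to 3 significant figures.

Plated area = 2 × 5.56 × 7.07 = 78.62 cm²
Volume = 78.62 × 30.4×10⁻⁴ cm = 0.2390 cm³
m(Ni) = 0.2390 × 8.90 = 2.127 g
n(Ni) = 2.127 / 58.69 = 0.03624 mol; n(e⁻) = 2 × 0.03624 = 0.07248 mol
Q = 0.07248 × 96485 = 6993 C
t = 6993 / 20.8 = 336.2 s = 5.60 min

5.60 min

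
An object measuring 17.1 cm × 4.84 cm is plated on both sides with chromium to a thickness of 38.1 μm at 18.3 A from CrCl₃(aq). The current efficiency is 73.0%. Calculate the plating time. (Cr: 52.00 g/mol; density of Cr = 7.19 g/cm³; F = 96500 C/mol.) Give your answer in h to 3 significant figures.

Plated area = 2 × 17.1 × 4.84 = 165.5 cm²
Volume = 165.5 × 38.1×10⁻⁴ cm = 0.6306 cm³
m(Cr) = 0.6306 × 7.19 = 4.534 g
n(Cr) = 4.534 / 52.00 = 0.08719 mol; n(e⁻) = 3 × 0.08719 = 0.2616 mol
Q = 0.2616 × 96500 / 0.730 = 34580 C
t = 34580 / 18.3 = 1890 s = 0.525 h

0.525 h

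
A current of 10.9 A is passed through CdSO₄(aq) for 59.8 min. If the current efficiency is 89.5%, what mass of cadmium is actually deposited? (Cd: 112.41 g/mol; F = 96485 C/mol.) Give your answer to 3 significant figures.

20.4 g

Q = 10.9 × 3588 = 39110 C
n(e⁻) = 39110 / 96485 = 0.4053 mol
Cd²⁺ + 2e⁻ → Cd, so theoretical m(Cd) = 0.2027 × 112.41 = 22.79 g
Actual mass = 89.5% × 22.79 = 20.4 g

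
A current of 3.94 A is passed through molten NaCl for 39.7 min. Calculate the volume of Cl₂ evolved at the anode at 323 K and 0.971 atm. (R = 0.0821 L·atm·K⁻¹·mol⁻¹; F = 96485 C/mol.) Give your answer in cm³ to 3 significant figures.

Charge passed = 3.94 × 2382 = 9385 C
n(e⁻) = Q/F = 9385/96485 = 0.09727 mol
2Cl⁻ → Cl₂ + 2e⁻, so n(Cl₂) = 0.09727 / 2 = 0.04864 mol
V = nRT/P = 0.04864 × 0.0821 × 323 / 0.971 = 1.328 L
= 1330 cm³

1330 cm³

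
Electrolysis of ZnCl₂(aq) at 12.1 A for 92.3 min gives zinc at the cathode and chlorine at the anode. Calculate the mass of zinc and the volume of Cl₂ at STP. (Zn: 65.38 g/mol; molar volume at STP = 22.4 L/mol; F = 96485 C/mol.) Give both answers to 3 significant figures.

22.7 g Zn; 7.78 L Cl₂

Q = 12.1 × 5538 = 67010 C; n(e⁻) = 67010 / 96485 = 0.6945 mol
Cathode: Zn²⁺ + 2e⁻ → Zn → n(Zn) = 0.6945/2 = 0.3473 mol → 22.7 g
Anode: 2Cl⁻ → Cl₂ + 2e⁻ → n(Cl₂) = 0.6945/2 = 0.3473 mol → 7.78 L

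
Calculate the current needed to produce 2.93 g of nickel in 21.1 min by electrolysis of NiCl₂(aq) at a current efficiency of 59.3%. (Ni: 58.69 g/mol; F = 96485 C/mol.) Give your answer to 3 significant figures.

12.8 A

n(Ni) = 2.93 / 58.69 = 0.04992 mol
Ni²⁺ + 2e⁻ → Ni, so n(e⁻) = 2 × 0.04992 = 0.09984 mol
Q = 0.09984 × 96485 / 0.593 = 16240 C
I = Q / t = 16240 / 1266 s = 12.8 A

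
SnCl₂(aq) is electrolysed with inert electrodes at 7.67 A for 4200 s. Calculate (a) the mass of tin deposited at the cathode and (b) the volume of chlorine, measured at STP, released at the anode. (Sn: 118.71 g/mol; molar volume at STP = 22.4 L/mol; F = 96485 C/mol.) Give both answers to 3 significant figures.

Q = 7.67 × 4200 = 32210 C; n(e⁻) = 32210 / 96485 = 0.3338 mol
Cathode: Sn²⁺ + 2e⁻ → Sn → n(Sn) = 0.3338/2 = 0.1669 mol → 19.8 g
Anode: 2Cl⁻ → Cl₂ + 2e⁻ → n(Cl₂) = 0.3338/2 = 0.1669 mol → 3.74 L

19.8 g Sn; 3.74 L Cl₂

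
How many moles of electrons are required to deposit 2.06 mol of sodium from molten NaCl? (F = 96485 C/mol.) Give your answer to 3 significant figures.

2.06 mol

Na⁺ + e⁻ → Na, so n(e⁻) = 1 × 2.06 = 2.060 mol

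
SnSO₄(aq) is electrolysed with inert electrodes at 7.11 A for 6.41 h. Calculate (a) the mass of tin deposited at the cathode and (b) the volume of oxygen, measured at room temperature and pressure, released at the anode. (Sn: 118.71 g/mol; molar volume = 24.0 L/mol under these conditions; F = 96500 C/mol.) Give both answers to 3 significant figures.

Q = 7.11 × 23076 = 1.641×10^5 C; n(e⁻) = 1.641×10^5 / 96500 = 1.701 mol
Cathode: Sn²⁺ + 2e⁻ → Sn → n(Sn) = 1.701/2 = 0.8505 mol → 101 g
Anode: 2H₂O → O₂ + 4H⁺ + 4e⁻ → n(O₂) = 1.701/4 = 0.4253 mol → 10.2 L

101 g Sn; 10.2 L O₂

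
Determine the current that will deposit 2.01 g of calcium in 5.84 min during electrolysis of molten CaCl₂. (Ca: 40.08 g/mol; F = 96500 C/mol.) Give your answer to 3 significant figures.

27.6 A

n(Ca) = 2.01 / 40.08 = 0.05015 mol
Ca²⁺ + 2e⁻ → Ca, so n(e⁻) = 2 × 0.05015 = 0.1003 mol
Q = 0.1003 × 96500 = 9679 C
I = Q / t = 9679 / 350.4 s = 27.6 A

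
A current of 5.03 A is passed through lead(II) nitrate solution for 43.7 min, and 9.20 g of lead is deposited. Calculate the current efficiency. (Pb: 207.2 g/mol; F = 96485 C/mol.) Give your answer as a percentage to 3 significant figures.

Q = 5.03 × 2622 = 13190 C
n(e⁻) = 13190 / 96485 = 0.1367 mol
Pb²⁺ + 2e⁻ → Pb, so theoretical n(Pb) = 0.06835 mol → 14.16 g
Efficiency = 9.20 / 14.16 = 0.6497 = 65.0%

65.0%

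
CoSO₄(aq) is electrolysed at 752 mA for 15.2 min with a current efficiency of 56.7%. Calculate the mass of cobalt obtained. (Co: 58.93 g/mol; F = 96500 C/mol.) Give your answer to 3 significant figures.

0.119 g

Q = 0.752 × 912 = 685.8 C
n(e⁻) = 685.8 / 96500 = 0.007107 mol
Co²⁺ + 2e⁻ → Co, so theoretical m(Co) = 0.003554 × 58.93 = 0.2094 g
Actual mass = 56.7% × 0.2094 = 0.119 g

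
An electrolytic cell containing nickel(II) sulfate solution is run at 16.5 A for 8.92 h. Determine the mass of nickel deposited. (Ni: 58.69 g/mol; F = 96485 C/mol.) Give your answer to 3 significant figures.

Q = 16.5 A × 32112 s = 5.298×10^5 C
Moles of electrons = 5.298×10^5 / 96485 = 5.491 mol
Ni²⁺ + 2e⁻ → Ni, so n(Ni) = 5.491 / 2 = 2.746 mol
m = 2.746 × 58.69 = 161 g

161 g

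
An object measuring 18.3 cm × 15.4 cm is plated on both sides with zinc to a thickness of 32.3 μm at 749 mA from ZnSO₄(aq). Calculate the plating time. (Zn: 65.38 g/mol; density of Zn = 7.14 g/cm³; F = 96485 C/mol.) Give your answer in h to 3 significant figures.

14.2 h

Plated area = 2 × 18.3 × 15.4 = 563.6 cm²
Volume = 563.6 × 32.3×10⁻⁴ cm = 1.820 cm³
m(Zn) = 1.820 × 7.14 = 12.99 g
n(Zn) = 12.99 / 65.38 = 0.1987 mol; n(e⁻) = 2 × 0.1987 = 0.3974 mol
Q = 0.3974 × 96485 = 38340 C
t = 38340 / 0.749 = 51190 s = 14.2 h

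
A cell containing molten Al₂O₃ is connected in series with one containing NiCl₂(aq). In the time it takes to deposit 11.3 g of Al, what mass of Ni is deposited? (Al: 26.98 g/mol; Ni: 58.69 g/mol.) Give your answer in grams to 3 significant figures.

n(Al) = 11.3 / 26.98 = 0.4188 mol
Al³⁺ + 3e⁻ → Al, so n(e⁻) = 3 × 0.4188 = 1.256 mol
Same current for the same time ⇒ same n(e⁻) = 1.256 mol in both cells.
Ni²⁺ + 2e⁻ → Ni, so n(Ni) = 1.256 / 2 = 0.6280 mol
m(Ni) = 0.6280 × 58.69 = 36.9 g

36.9 g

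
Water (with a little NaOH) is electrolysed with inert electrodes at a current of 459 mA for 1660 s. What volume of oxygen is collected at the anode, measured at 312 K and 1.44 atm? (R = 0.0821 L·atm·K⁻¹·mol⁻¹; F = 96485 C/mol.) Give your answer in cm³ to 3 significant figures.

35.1 cm³

Q = 0.459 A × 1660 s = 761.9 C
Moles of electrons = 761.9 / 96485 = 0.007897 mol
2H₂O → O₂ + 4H⁺ + 4e⁻, so n(O₂) = 0.007897 / 4 = 0.001974 mol
V = nRT/P = 0.001974 × 0.0821 × 312 / 1.44 = 0.03511 L
= 35.1 cm³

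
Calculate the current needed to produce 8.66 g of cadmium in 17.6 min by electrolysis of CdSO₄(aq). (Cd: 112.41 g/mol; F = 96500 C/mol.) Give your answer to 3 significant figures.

n(Cd) = 8.66 / 112.41 = 0.07704 mol
Cd²⁺ + 2e⁻ → Cd, so n(e⁻) = 2 × 0.07704 = 0.1541 mol
Q = 0.1541 × 96500 = 14870 C
I = Q / t = 14870 / 1056 s = 14.1 A

14.1 A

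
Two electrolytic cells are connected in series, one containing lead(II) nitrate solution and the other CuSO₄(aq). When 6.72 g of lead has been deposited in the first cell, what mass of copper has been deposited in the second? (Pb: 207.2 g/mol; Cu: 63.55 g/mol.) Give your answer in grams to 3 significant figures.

2.06 g

n(Pb) = 6.72 / 207.2 = 0.03243 mol
Pb²⁺ + 2e⁻ → Pb, so n(e⁻) = 2 × 0.03243 = 0.06486 mol
In series, the same 0.06486 mol of electrons flows through the second cell.
Cu²⁺ + 2e⁻ → Cu, so n(Cu) = 0.06486 / 2 = 0.03243 mol
m(Cu) = 0.03243 × 63.55 = 2.06 g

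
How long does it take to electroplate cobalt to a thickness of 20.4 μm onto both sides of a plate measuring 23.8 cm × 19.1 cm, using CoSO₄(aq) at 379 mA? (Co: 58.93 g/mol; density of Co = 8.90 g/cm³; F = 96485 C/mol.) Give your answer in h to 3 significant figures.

Plated area = 2 × 23.8 × 19.1 = 909.2 cm²
Volume = 909.2 × 20.4×10⁻⁴ cm = 1.855 cm³
m(Co) = 1.855 × 8.90 = 16.51 g
n(Co) = 16.51 / 58.93 = 0.2802 mol; n(e⁻) = 2 × 0.2802 = 0.5604 mol
Q = 0.5604 × 96485 = 54070 C
t = 54070 / 0.379 = 1.427×10^5 s = 39.6 h

39.6 h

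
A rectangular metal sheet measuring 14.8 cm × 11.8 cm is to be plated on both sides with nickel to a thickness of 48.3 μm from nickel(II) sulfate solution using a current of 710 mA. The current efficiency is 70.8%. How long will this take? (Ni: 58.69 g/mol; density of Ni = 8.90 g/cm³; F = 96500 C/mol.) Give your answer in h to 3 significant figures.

27.3 h

Plated area = 2 × 14.8 × 11.8 = 349.3 cm²
Volume = 349.3 × 48.3×10⁻⁴ cm = 1.687 cm³
m(Ni) = 1.687 × 8.90 = 15.01 g
n(Ni) = 15.01 / 58.69 = 0.2558 mol; n(e⁻) = 2 × 0.2558 = 0.5116 mol
Q = 0.5116 × 96500 / 0.708 = 69730 C
t = 69730 / 0.710 = 98210 s = 27.3 h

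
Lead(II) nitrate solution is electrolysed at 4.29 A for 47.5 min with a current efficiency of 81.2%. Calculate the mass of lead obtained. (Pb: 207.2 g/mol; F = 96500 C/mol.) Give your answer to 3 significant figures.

Q = 4.29 × 2850 = 12230 C
n(e⁻) = 12230 / 96500 = 0.1267 mol
Pb²⁺ + 2e⁻ → Pb, so theoretical m(Pb) = 0.06335 × 207.2 = 13.13 g
Actual mass = 81.2% × 13.13 = 10.7 g

10.7 g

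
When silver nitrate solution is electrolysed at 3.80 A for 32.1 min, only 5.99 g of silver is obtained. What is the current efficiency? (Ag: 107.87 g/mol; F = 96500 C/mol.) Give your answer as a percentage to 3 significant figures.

Q = 3.80 × 1926 = 7319 C
n(e⁻) = 7319 / 96500 = 0.07584 mol
Ag⁺ + e⁻ → Ag, so theoretical n(Ag) = 0.07584 mol → 8.181 g
Efficiency = 5.99 / 8.181 = 0.7322 = 73.2%

73.2%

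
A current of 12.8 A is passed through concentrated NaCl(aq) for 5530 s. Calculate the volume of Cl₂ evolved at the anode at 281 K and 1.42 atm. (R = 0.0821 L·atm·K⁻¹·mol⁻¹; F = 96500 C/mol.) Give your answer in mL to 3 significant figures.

Q = 12.8 A × 5530 s = 70780 C
n(e⁻) = 70780 / 96500 = 0.7335 mol
2Cl⁻ → Cl₂ + 2e⁻, so n(Cl₂) = 0.7335 / 2 = 0.3668 mol
V = nRT/P = 0.3668 × 0.0821 × 281 / 1.42 = 5.959 L
= 5960 mL

5960 mL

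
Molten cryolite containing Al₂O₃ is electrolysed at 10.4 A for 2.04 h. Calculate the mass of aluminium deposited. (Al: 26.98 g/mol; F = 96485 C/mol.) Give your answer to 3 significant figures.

7.12 g

Q = 10.4 A × 7344 s = 76380 C
n(e⁻) = 76380 / 96485 = 0.7916 mol
Al³⁺ + 3e⁻ → Al, so n(Al) = 0.7916 / 3 = 0.2639 mol
m = 0.2639 × 26.98 = 7.12 g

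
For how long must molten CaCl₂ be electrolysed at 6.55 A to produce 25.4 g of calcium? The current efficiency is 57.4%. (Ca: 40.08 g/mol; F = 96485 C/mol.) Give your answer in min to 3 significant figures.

542 min

n(Ca) = 25.4 / 40.08 = 0.6337 mol
Ca²⁺ + 2e⁻ → Ca, so n(e⁻) = 2 × 0.6337 = 1.267 mol
Q = 1.267 × 96485 / 0.574 = 2.130×10^5 C
t = Q / I = 2.130×10^5 / 6.55 = 32520 s = 542 min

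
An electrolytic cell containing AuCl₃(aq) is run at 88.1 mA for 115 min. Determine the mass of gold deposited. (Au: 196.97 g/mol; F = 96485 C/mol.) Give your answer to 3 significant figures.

0.414 g

Q = It = 0.0881 × 6900 = 607.9 C
n(e⁻) = 607.9 / 96485 = 0.006300 mol
Au³⁺ + 3e⁻ → Au, so n(Au) = 0.006300 / 3 = 0.002100 mol
m = 0.002100 × 196.97 = 0.414 g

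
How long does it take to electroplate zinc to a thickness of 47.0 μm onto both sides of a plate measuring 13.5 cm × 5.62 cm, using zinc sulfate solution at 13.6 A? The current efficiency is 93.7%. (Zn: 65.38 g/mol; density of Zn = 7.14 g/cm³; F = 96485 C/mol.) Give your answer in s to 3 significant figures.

1180 s

Plated area = 2 × 13.5 × 5.62 = 151.7 cm²
Volume = 151.7 × 47.0×10⁻⁴ cm = 0.7130 cm³
m(Zn) = 0.7130 × 7.14 = 5.091 g
n(Zn) = 5.091 / 65.38 = 0.07787 mol; n(e⁻) = 2 × 0.07787 = 0.1557 mol
Q = 0.1557 × 96485 / 0.937 = 16030 C
t = 16030 / 13.6 = 1179 s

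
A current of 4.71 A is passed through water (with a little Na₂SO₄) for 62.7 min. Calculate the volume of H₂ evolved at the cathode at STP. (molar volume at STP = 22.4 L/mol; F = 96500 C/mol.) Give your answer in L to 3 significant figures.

2.06 L

Q = It = 4.71 × 3762 = 17720 C
n(e⁻) = Q/F = 17720/96500 = 0.1836 mol
2H⁺ + 2e⁻ → H₂, so n(H₂) = 0.1836 / 2 = 0.09180 mol
V = 0.09180 × 22.4 = 2.056 L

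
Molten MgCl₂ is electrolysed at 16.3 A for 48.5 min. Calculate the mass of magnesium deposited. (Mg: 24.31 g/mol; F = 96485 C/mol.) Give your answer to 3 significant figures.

Charge passed = 16.3 × 2910 = 47430 C
Moles of electrons = 47430 / 96485 = 0.4916 mol
Mg²⁺ + 2e⁻ → Mg, so n(Mg) = 0.4916 / 2 = 0.2458 mol
m = 0.2458 × 24.31 = 5.98 g

5.98 g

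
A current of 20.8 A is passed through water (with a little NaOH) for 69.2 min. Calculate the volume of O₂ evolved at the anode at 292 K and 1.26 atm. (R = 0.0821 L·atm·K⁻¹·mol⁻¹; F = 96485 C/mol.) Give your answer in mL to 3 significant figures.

4260 mL

Charge passed = 20.8 × 4152 = 86360 C
n(e⁻) = 86360 / 96485 = 0.8951 mol
2H₂O → O₂ + 4H⁺ + 4e⁻, so n(O₂) = 0.8951 / 4 = 0.2238 mol
V = nRT/P = 0.2238 × 0.0821 × 292 / 1.26 = 4.258 L
= 4260 mL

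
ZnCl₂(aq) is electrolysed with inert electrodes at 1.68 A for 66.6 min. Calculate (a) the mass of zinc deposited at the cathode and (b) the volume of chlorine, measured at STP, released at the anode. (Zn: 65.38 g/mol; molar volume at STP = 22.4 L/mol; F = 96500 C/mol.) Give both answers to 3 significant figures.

2.27 g Zn; 0.779 L Cl₂

Q = 1.68 × 3996 = 6713 C; n(e⁻) = 6713 / 96500 = 0.06956 mol
Cathode: Zn²⁺ + 2e⁻ → Zn → n(Zn) = 0.06956/2 = 0.03478 mol → 2.27 g
Anode: 2Cl⁻ → Cl₂ + 2e⁻ → n(Cl₂) = 0.06956/2 = 0.03478 mol → 0.779 L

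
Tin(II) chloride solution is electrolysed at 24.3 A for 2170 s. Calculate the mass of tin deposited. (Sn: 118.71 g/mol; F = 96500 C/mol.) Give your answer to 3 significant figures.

Q = It = 24.3 × 2170 = 52730 C
Moles of electrons = 52730 / 96500 = 0.5464 mol
Sn²⁺ + 2e⁻ → Sn, so n(Sn) = 0.5464 / 2 = 0.2732 mol
m = 0.2732 × 118.71 = 32.4 g

32.4 g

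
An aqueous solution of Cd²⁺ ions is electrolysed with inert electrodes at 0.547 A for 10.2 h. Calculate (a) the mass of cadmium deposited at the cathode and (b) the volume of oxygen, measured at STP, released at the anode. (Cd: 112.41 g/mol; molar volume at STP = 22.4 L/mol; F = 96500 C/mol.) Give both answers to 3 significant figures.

11.7 g Cd; 1.17 L O₂

Q = 0.547 × 36720 = 20090 C; n(e⁻) = 20090 / 96500 = 0.2082 mol
Cathode: Cd²⁺ + 2e⁻ → Cd → n(Cd) = 0.2082/2 = 0.1041 mol → 11.7 g
Anode: 2H₂O → O₂ + 4H⁺ + 4e⁻ → n(O₂) = 0.2082/4 = 0.05205 mol → 1.17 L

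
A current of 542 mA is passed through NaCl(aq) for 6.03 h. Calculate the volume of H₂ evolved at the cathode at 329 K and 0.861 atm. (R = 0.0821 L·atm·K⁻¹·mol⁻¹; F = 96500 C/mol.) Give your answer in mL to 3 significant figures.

Q = 0.542 A × 21708 s = 11770 C
n(e⁻) = 11770 / 96500 = 0.1220 mol
2H⁺ + 2e⁻ → H₂, so n(H₂) = 0.1220 / 2 = 0.06100 mol
V = nRT/P = 0.06100 × 0.0821 × 329 / 0.861 = 1.914 L
= 1910 mL

1910 mL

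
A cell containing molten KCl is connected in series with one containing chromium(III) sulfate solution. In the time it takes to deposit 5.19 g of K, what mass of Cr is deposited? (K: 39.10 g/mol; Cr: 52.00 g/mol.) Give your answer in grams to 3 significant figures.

n(K) = 5.19 / 39.10 = 0.1327 mol
K⁺ + e⁻ → K, so n(e⁻) = 0.1327 mol
In series, the same 0.1327 mol of electrons flows through the second cell.
Cr³⁺ + 3e⁻ → Cr, so n(Cr) = 0.1327 / 3 = 0.04423 mol
m(Cr) = 0.04423 × 52.00 = 2.30 g

2.30 g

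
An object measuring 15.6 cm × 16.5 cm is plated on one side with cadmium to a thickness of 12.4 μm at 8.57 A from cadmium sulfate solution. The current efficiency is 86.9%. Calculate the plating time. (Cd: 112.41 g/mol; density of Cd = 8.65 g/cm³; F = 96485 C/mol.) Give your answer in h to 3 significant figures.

0.177 h

Plated area = 15.6 × 16.5 = 257.4 cm²
Volume = 257.4 × 12.4×10⁻⁴ cm = 0.3192 cm³
m(Cd) = 0.3192 × 8.65 = 2.761 g
n(Cd) = 2.761 / 112.41 = 0.02456 mol; n(e⁻) = 2 × 0.02456 = 0.04912 mol
Q = 0.04912 × 96485 / 0.869 = 5454 C
t = 5454 / 8.57 = 636.4 s = 0.177 h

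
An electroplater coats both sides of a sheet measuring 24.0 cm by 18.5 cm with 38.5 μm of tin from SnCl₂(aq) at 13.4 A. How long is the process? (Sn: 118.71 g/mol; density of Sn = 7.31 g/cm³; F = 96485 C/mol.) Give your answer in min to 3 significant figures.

50.5 min

Plated area = 2 × 24.0 × 18.5 = 888.0 cm²
Volume = 888.0 × 38.5×10⁻⁴ cm = 3.419 cm³
m(Sn) = 3.419 × 7.31 = 24.99 g
n(Sn) = 24.99 / 118.71 = 0.2105 mol; n(e⁻) = 2 × 0.2105 = 0.4210 mol
Q = 0.4210 × 96485 = 40620 C
t = 40620 / 13.4 = 3031 s = 50.5 min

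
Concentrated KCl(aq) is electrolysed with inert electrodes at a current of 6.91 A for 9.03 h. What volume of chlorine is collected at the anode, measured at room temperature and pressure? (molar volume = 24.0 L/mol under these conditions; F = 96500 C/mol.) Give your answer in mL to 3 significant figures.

Q = It = 6.91 × 32508 = 2.246×10^5 C
n(e⁻) = Q/F = 2.246×10^5/96500 = 2.327 mol
2Cl⁻ → Cl₂ + 2e⁻, so n(Cl₂) = 2.327 / 2 = 1.164 mol
V = 1.164 × 24.0 = 27.94 L
= 27900 mL

27900 mL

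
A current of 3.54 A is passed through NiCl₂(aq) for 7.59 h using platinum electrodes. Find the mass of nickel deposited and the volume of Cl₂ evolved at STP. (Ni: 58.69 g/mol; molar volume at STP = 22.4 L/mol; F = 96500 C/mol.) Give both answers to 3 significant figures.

Q = 3.54 × 27324 = 96730 C; n(e⁻) = 96730 / 96500 = 1.002 mol
Cathode: Ni²⁺ + 2e⁻ → Ni → n(Ni) = 1.002/2 = 0.5010 mol → 29.4 g
Anode: 2Cl⁻ → Cl₂ + 2e⁻ → n(Cl₂) = 1.002/2 = 0.5010 mol → 11.2 L

29.4 g Ni; 11.2 L Cl₂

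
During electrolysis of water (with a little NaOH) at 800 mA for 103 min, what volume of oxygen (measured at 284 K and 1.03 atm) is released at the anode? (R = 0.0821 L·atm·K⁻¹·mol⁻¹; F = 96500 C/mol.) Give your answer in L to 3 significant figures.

Q = It = 0.800 × 6180 = 4944 C
n(e⁻) = Q/F = 4944/96500 = 0.05123 mol
2H₂O → O₂ + 4H⁺ + 4e⁻, so n(O₂) = 0.05123 / 4 = 0.01281 mol
V = nRT/P = 0.01281 × 0.0821 × 284 / 1.03 = 0.2900 L

0.290 L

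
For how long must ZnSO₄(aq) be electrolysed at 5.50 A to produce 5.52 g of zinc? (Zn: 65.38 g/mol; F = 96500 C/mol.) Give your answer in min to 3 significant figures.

n(Zn) = 5.52 / 65.38 = 0.08443 mol
Zn²⁺ + 2e⁻ → Zn, so n(e⁻) = 2 × 0.08443 = 0.1689 mol
Q = 0.1689 × 96500 = 16300 C
t = Q / I = 16300 / 5.50 = 2964 s = 49.4 min

49.4 min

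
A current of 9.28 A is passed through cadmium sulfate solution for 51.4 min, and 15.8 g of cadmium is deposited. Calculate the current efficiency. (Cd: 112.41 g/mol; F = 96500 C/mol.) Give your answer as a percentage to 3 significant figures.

Q = 9.28 × 3084 = 28620 C
n(e⁻) = 28620 / 96500 = 0.2966 mol
Cd²⁺ + 2e⁻ → Cd, so theoretical n(Cd) = 0.1483 mol → 16.67 g
Efficiency = 15.8 / 16.67 = 0.9478 = 94.8%

94.8%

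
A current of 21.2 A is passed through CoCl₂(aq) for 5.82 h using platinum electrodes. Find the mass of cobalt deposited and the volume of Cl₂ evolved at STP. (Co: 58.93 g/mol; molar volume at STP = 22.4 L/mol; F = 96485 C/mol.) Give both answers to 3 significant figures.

Q = 21.2 × 20952 = 4.442×10^5 C; n(e⁻) = 4.442×10^5 / 96485 = 4.604 mol
Cathode: Co²⁺ + 2e⁻ → Co → n(Co) = 4.604/2 = 2.302 mol → 136 g
Anode: 2Cl⁻ → Cl₂ + 2e⁻ → n(Cl₂) = 4.604/2 = 2.302 mol → 51.6 L

136 g Co; 51.6 L Cl₂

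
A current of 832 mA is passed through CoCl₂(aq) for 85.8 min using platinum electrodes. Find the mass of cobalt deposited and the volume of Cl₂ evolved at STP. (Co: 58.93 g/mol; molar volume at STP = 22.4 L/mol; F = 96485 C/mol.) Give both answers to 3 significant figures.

Q = 0.832 × 5148 = 4283 C; n(e⁻) = 4283 / 96485 = 0.04439 mol
Cathode: Co²⁺ + 2e⁻ → Co → n(Co) = 0.04439/2 = 0.02220 mol → 1.31 g
Anode: 2Cl⁻ → Cl₂ + 2e⁻ → n(Cl₂) = 0.04439/2 = 0.02220 mol → 0.497 L

1.31 g Co; 0.497 L Cl₂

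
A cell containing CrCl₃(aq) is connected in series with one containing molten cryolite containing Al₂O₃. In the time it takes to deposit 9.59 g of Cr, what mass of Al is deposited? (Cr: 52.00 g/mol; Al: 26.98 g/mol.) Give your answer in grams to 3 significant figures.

n(Cr) = 9.59 / 52.00 = 0.1844 mol
Cr³⁺ + 3e⁻ → Cr, so n(e⁻) = 3 × 0.1844 = 0.5532 mol
Same current for the same time ⇒ same n(e⁻) = 0.5532 mol in both cells.
Al³⁺ + 3e⁻ → Al, so n(Al) = 0.5532 / 3 = 0.1844 mol
m(Al) = 0.1844 × 26.98 = 4.98 g

4.98 g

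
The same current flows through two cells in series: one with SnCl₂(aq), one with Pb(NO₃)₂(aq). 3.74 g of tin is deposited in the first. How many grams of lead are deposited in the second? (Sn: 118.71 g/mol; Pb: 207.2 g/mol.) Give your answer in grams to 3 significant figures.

n(Sn) = 3.74 / 118.71 = 0.03151 mol
Sn²⁺ + 2e⁻ → Sn, so n(e⁻) = 2 × 0.03151 = 0.06302 mol
The cells are in series, so the same charge (and hence the same n(e⁻) = 0.06302 mol) passes through both.
Pb²⁺ + 2e⁻ → Pb, so n(Pb) = 0.06302 / 2 = 0.03151 mol
m(Pb) = 0.03151 × 207.2 = 6.53 g

6.53 g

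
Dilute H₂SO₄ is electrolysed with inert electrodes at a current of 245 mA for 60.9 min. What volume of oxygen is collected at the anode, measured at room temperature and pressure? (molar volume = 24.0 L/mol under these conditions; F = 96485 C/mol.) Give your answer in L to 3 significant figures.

Q = 0.245 A × 3654 s = 895.2 C
Moles of electrons = 895.2 / 96485 = 0.009278 mol
2H₂O → O₂ + 4H⁺ + 4e⁻, so n(O₂) = 0.009278 / 4 = 0.002320 mol
V = 0.002320 × 24.0 = 0.05568 L

0.0557 L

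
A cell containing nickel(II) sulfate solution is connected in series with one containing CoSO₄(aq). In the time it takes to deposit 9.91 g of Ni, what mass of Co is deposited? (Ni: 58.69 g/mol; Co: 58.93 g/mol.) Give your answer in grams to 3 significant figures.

9.95 g

n(Ni) = 9.91 / 58.69 = 0.1689 mol
Ni²⁺ + 2e⁻ → Ni, so n(e⁻) = 2 × 0.1689 = 0.3378 mol
Since the cells are in series, n(e⁻) in the Co cell is also 0.3378 mol.
Co²⁺ + 2e⁻ → Co, so n(Co) = 0.3378 / 2 = 0.1689 mol
m(Co) = 0.1689 × 58.93 = 9.95 g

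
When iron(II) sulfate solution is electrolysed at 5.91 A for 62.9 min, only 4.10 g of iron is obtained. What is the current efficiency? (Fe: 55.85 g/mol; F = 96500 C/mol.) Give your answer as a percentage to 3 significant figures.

Q = 5.91 × 3774 = 22300 C
n(e⁻) = 22300 / 96500 = 0.2311 mol
Fe²⁺ + 2e⁻ → Fe, so theoretical n(Fe) = 0.1156 mol → 6.456 g
Efficiency = 4.10 / 6.456 = 0.6351 = 63.5%

63.5%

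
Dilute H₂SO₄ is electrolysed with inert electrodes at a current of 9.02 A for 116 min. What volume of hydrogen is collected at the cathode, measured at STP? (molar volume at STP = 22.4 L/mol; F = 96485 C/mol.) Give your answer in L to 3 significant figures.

Charge passed = 9.02 × 6960 = 62780 C
n(e⁻) = Q/F = 62780/96485 = 0.6507 mol
2H⁺ + 2e⁻ → H₂, so n(H₂) = 0.6507 / 2 = 0.3254 mol
V = 0.3254 × 22.4 = 7.289 L

7.29 L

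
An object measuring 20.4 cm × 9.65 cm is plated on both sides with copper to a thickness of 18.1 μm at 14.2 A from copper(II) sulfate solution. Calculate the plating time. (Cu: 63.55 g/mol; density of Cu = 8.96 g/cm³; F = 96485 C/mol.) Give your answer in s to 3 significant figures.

Plated area = 2 × 20.4 × 9.65 = 393.7 cm²
Volume = 393.7 × 18.1×10⁻⁴ cm = 0.7126 cm³
m(Cu) = 0.7126 × 8.96 = 6.385 g
n(Cu) = 6.385 / 63.55 = 0.1005 mol; n(e⁻) = 2 × 0.1005 = 0.2010 mol
Q = 0.2010 × 96485 = 19390 C
t = 19390 / 14.2 = 1365 s

1370 s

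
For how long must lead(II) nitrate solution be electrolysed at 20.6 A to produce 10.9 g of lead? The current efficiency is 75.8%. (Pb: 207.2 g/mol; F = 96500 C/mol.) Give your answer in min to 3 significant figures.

n(Pb) = 10.9 / 207.2 = 0.05261 mol
Pb²⁺ + 2e⁻ → Pb, so n(e⁻) = 2 × 0.05261 = 0.1052 mol
Q = 0.1052 × 96500 / 0.758 = 13390 C
t = Q / I = 13390 / 20.6 = 650.0 s = 10.8 min

10.8 min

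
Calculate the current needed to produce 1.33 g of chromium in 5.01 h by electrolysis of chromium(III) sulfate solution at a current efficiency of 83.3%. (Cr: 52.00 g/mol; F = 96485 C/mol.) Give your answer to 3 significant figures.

0.493 A

n(Cr) = 1.33 / 52.00 = 0.02558 mol
Cr³⁺ + 3e⁻ → Cr, so n(e⁻) = 3 × 0.02558 = 0.07674 mol
Q = 0.07674 × 96485 / 0.833 = 8889 C
I = Q / t = 8889 / 18036 s = 0.493 A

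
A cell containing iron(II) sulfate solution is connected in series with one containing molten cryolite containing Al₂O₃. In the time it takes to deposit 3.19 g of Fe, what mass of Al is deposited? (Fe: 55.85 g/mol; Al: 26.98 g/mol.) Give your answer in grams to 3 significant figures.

1.03 g

n(Fe) = 3.19 / 55.85 = 0.05712 mol
Fe²⁺ + 2e⁻ → Fe, so n(e⁻) = 2 × 0.05712 = 0.1142 mol
Since the cells are in series, n(e⁻) in the Al cell is also 0.1142 mol.
Al³⁺ + 3e⁻ → Al, so n(Al) = 0.1142 / 3 = 0.03807 mol
m(Al) = 0.03807 × 26.98 = 1.03 g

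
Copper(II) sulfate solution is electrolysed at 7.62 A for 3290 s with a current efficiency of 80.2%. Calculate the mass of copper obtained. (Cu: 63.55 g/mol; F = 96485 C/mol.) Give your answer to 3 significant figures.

Q = 7.62 × 3290 = 25070 C
n(e⁻) = 25070 / 96485 = 0.2598 mol
Cu²⁺ + 2e⁻ → Cu, so theoretical m(Cu) = 0.1299 × 63.55 = 8.255 g
Actual mass = 80.2% × 8.255 = 6.62 g

6.62 g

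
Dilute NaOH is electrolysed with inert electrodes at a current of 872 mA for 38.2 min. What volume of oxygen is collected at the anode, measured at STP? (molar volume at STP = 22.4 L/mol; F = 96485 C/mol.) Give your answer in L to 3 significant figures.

Q = 0.872 A × 2292 s = 1999 C
n(e⁻) = Q/F = 1999/96485 = 0.02072 mol
2H₂O → O₂ + 4H⁺ + 4e⁻, so n(O₂) = 0.02072 / 4 = 0.005180 mol
V = 0.005180 × 22.4 = 0.1160 L

0.116 L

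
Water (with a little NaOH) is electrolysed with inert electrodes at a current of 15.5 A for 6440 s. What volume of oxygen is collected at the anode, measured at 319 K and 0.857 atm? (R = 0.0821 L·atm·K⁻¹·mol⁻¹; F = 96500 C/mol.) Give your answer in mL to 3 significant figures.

7900 mL

Q = 15.5 A × 6440 s = 99820 C
n(e⁻) = 99820 / 96500 = 1.034 mol
2H₂O → O₂ + 4H⁺ + 4e⁻, so n(O₂) = 1.034 / 4 = 0.2585 mol
V = nRT/P = 0.2585 × 0.0821 × 319 / 0.857 = 7.900 L
= 7900 mL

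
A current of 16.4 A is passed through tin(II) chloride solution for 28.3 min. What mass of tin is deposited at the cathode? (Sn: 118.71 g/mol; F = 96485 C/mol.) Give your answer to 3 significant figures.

17.1 g

Charge passed = 16.4 × 1698 = 27850 C
n(e⁻) = Q/F = 27850/96485 = 0.2886 mol
Sn²⁺ + 2e⁻ → Sn, so n(Sn) = 0.2886 / 2 = 0.1443 mol
m = 0.1443 × 118.71 = 17.1 g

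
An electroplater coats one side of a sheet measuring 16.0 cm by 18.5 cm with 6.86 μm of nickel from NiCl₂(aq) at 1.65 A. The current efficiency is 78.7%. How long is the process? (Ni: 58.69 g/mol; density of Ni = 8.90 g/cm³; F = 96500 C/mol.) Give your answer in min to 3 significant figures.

Plated area = 16.0 × 18.5 = 296.0 cm²
Volume = 296.0 × 6.86×10⁻⁴ cm = 0.2031 cm³
m(Ni) = 0.2031 × 8.90 = 1.808 g
n(Ni) = 1.808 / 58.69 = 0.03081 mol; n(e⁻) = 2 × 0.03081 = 0.06162 mol
Q = 0.06162 × 96500 / 0.787 = 7556 C
t = 7556 / 1.65 = 4579 s = 76.3 min

76.3 min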